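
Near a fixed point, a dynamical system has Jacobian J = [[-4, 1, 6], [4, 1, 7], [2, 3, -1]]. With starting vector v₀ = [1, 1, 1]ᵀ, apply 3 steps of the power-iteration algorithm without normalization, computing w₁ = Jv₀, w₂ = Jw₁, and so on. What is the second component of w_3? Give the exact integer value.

414

w1 = Jv₀ = (3, 12, 4)
w2 = Jw1 = (24, 52, 38)
w3 = Jw2 = (184, 414, 166)
The requested component of w3 is 414.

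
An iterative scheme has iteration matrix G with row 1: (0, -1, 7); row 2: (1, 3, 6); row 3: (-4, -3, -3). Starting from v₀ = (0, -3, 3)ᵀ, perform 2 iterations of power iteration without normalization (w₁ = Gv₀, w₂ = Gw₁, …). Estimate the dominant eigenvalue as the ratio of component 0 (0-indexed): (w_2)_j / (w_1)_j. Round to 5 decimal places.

w1 = Gv₀ = (0·0 + (-1)·(-3) + 7·3; 1·0 + 3·(-3) + 6·3; (-4)·0 + (-3)·(-3) + (-3)·3) = (24, 9, 0)
w2 = Gw1 = (0·24 + (-1)·9 + 7·0; 1·24 + 3·9 + 6·0; (-4)·24 + (-3)·9 + (-3)·0) = (-9, 51, -123)
Ratio at component: -9 / 24 = -0.37500

-0.37500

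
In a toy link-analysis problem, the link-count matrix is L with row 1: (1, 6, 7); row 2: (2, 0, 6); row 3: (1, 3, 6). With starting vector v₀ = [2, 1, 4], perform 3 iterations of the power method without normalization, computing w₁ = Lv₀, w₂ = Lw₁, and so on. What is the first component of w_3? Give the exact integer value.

3941

w1 = Lv₀ = (1·2 + 6·1 + 7·4; 2·2 + 0·1 + 6·4; 1·2 + 3·1 + 6·4) = (36, 28, 29)
w2 = Lw1 = (1·36 + 6·28 + 7·29; 2·36 + 0·28 + 6·29; 1·36 + 3·28 + 6·29) = (407, 246, 294)
w3 = Lw2 = (3941, 2578, 2909)
The requested component of w3 is 3941.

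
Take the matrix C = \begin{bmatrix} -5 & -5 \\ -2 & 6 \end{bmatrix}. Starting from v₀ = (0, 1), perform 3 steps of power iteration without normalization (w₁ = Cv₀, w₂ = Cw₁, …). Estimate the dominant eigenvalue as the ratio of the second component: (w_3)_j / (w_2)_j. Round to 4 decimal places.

w1 = Cv₀ = (-5, 6)
w2 = Cw1 = (-5, 46)
w3 = Cw2 = (-205, 286)
Ratio at component: 286 / 46 = 6.2174

λ ≈ 6.2174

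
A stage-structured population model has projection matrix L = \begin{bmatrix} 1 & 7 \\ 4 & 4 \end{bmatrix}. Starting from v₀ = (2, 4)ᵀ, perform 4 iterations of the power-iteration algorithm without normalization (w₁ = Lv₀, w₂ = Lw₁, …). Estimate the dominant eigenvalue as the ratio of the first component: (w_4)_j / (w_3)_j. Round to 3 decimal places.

7.779

w1 = Lv₀ = (1·2 + 7·4; 4·2 + 4·4) = (30, 24)
w2 = Lw1 = (1·30 + 7·24; 4·30 + 4·24) = (198, 216)
w3 = Lw2 = (1710, 1656)
w4 = Lw3 = (13302, 13464)
Ratio at component: 13302 / 1710 = 7.779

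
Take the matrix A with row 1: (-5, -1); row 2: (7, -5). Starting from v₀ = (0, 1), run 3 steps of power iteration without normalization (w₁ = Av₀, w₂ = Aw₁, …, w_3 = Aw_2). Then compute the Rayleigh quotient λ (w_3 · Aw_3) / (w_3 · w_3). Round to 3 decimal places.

w1 = Av₀ = (-1, -5)
w2 = Aw1 = (10, 18)
w3 = Aw2 = (-68, -20)
Aw3 = (360, -376)
w3·Aw3 = (-68)·360 + (-20)·(-376) = -16960; w3·w3 = (-68)·(-68) + (-20)·(-20) = 5024
λ ≈ -16960/5024 = -3.376

λ ≈ -3.376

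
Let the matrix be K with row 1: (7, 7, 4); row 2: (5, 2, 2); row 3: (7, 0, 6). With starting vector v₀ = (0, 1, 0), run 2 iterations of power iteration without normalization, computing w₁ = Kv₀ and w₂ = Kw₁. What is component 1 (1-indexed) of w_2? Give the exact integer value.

63

w1 = Kv₀ = (7·0 + 7·1 + 4·0; 5·0 + 2·1 + 2·0; 7·0 + 0·1 + 6·0) = (7, 2, 0)
w2 = Kw1 = (7·7 + 7·2 + 4·0; 5·7 + 2·2 + 2·0; 7·7 + 0·2 + 6·0) = (63, 39, 49)
The requested component of w2 is 63.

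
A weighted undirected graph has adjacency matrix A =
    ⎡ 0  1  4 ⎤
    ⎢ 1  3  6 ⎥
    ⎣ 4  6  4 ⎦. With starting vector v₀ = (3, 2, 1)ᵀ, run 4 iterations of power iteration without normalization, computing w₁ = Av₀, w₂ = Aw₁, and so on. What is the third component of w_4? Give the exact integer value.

28236

w1 = Av₀ = (6, 15, 28)
w2 = Aw1 = (127, 219, 226)
w3 = Aw2 = (1123, 2140, 2726)
w4 = Aw3 = (13044, 23899, 28236)
The requested component of w4 is 28236.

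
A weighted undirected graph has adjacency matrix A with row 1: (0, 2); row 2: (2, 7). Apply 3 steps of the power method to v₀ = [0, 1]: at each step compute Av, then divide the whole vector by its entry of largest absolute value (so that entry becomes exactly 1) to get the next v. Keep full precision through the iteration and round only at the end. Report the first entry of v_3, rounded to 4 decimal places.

Av0 = (2.00000, 7.00000); divide by 7.00000 → v1 = (0.28571, 1.00000)
Av1 = (2.00000, 7.57143); divide by 7.57143 → v2 = (0.26415, 1.00000)
Av2 = (2.00000, 7.52830); divide by 7.52830 → v3 = (0.26566, 1.00000)
Requested entry of v3: 106/399 = 0.2657

0.2657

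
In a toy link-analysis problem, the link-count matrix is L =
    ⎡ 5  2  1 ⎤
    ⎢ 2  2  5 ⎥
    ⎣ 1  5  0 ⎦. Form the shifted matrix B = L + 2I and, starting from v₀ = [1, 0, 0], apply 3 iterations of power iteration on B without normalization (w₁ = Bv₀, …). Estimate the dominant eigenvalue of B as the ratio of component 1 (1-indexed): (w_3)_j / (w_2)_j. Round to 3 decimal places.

B = L + 2I has rows (7, 2, 1); (2, 4, 5); (1, 5, 2)
w1 = Bv₀ = (7·1 + 2·0 + 1·0; 2·1 + 4·0 + 5·0; 1·1 + 5·0 + 2·0) = (7, 2, 1)
w2 = Bw1 = (7·7 + 2·2 + 1·1; 2·7 + 4·2 + 5·1; 1·7 + 5·2 + 2·1) = (54, 27, 19)
w3 = Bw2 = (451, 311, 227)
Ratio: 451/54 = 8.352

8.352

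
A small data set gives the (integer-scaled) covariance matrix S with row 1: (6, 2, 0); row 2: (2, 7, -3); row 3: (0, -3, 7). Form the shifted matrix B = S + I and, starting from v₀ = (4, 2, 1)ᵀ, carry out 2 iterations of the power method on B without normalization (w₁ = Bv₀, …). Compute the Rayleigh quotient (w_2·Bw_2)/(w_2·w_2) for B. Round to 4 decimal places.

μ ≈ 9.8820

B = S + I has rows (7, 2, 0); (2, 8, -3); (0, -3, 8)
w1 = Bv₀ = (7·4 + 2·2 + 0·1; 2·4 + 8·2 + (-3)·1; 0·4 + (-3)·2 + 8·1) = (32, 21, 2)
w2 = Bw1 = (7·32 + 2·21 + 0·2; 2·32 + 8·21 + (-3)·2; 0·32 + (-3)·21 + 8·2) = (266, 226, -47)
Bw2 = (2314, 2481, -1054)
w2·Bw2 = 1225768; w2·w2 = 124041; μ ≈ 1225768/124041 = 9.8820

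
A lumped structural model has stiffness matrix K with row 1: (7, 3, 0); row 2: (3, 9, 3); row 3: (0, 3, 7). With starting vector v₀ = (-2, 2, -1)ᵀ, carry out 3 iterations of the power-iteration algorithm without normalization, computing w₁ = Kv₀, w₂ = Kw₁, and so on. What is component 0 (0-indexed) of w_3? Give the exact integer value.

-41

w1 = Kv₀ = (7·(-2) + 3·2 + 0·(-1); 3·(-2) + 9·2 + 3·(-1); 0·(-2) + 3·2 + 7·(-1)) = (-8, 9, -1)
w2 = Kw1 = (7·(-8) + 3·9 + 0·(-1); 3·(-8) + 9·9 + 3·(-1); 0·(-8) + 3·9 + 7·(-1)) = (-29, 54, 20)
w3 = Kw2 = (-41, 459, 302)
The requested component of w3 is -41.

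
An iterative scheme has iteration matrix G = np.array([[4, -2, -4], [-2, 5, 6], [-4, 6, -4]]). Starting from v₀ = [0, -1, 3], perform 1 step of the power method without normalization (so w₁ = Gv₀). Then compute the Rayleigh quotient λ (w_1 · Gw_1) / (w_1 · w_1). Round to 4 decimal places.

-6.3727

w1 = Gv₀ = (4·0 + (-2)·(-1) + (-4)·3; (-2)·0 + 5·(-1) + 6·3; (-4)·0 + 6·(-1) + (-4)·3) = (-10, 13, -18)
Gw1 = (6, -23, 190)
w1·Gw1 = (-10)·6 + 13·(-23) + (-18)·190 = -3779; w1·w1 = (-10)·(-10) + 13·13 + (-18)·(-18) = 593
λ ≈ -3779/593 = -6.3727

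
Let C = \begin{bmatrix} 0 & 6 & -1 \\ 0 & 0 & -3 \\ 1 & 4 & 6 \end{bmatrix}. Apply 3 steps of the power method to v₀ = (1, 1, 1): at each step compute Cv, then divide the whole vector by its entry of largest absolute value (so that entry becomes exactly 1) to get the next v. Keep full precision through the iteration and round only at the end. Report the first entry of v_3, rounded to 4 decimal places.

1.0000

Cv0 = (5.00000, -3.00000, 11.00000); divide by 11.00000 → v1 = (0.45455, -0.27273, 1.00000)
Cv1 = (-2.63636, -3.00000, 5.36364); divide by 5.36364 → v2 = (-0.49153, -0.55932, 1.00000)
Cv2 = (-4.35593, -3.00000, 3.27119); divide by -4.35593 → v3 = (1.00000, 0.68872, -0.75097)
Requested entry of v3: -257/-257 = 1.0000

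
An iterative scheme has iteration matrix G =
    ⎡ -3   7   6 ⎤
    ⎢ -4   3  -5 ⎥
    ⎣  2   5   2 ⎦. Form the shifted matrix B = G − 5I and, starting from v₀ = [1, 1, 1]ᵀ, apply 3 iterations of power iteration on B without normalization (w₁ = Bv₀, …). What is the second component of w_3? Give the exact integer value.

B = G − 5I has rows (-8, 7, 6); (-4, -2, -5); (2, 5, -3)
w1 = Bv₀ = ((-8)·1 + 7·1 + 6·1; (-4)·1 + (-2)·1 + (-5)·1; 2·1 + 5·1 + (-3)·1) = (5, -11, 4)
w2 = Bw1 = ((-8)·5 + 7·(-11) + 6·4; (-4)·5 + (-2)·(-11) + (-5)·4; 2·5 + 5·(-11) + (-3)·4) = (-93, -18, -57)
w3 = Bw2 = (276, 693, -105)
Requested component of w3: 693

693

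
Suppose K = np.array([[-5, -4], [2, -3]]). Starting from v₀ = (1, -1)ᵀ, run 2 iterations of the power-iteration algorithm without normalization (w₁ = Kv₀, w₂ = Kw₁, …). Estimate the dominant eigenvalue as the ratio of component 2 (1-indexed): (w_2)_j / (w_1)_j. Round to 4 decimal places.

λ ≈ -3.4000

w1 = Kv₀ = ((-5)·1 + (-4)·(-1); 2·1 + (-3)·(-1)) = (-1, 5)
w2 = Kw1 = ((-5)·(-1) + (-4)·5; 2·(-1) + (-3)·5) = (-15, -17)
Ratio at component: -17 / 5 = -3.4000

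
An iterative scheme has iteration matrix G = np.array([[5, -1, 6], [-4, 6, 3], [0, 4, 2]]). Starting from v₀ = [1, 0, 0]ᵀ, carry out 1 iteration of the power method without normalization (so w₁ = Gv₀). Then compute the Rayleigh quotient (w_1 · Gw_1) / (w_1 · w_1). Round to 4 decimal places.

λ ≈ 7.8293

w1 = Gv₀ = (5, -4, 0)
Gw1 = (29, -44, -16)
w1·Gw1 = 5·29 + (-4)·(-44) + 0·(-16) = 321; w1·w1 = 5·5 + (-4)·(-4) + 0·0 = 41
λ ≈ 321/41 = 7.8293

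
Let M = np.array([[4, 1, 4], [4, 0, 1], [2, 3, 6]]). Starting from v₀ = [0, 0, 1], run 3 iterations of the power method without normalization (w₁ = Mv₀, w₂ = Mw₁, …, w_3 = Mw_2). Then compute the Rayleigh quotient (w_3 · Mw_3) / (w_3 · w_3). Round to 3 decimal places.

9.183

w1 = Mv₀ = (4·0 + 1·0 + 4·1; 4·0 + 0·0 + 1·1; 2·0 + 3·0 + 6·1) = (4, 1, 6)
w2 = Mw1 = (4·4 + 1·1 + 4·6; 4·4 + 0·1 + 1·6; 2·4 + 3·1 + 6·6) = (41, 22, 47)
w3 = Mw2 = (374, 211, 430)
Mw3 = (3427, 1926, 3961)
w3·Mw3 = 374·3427 + 211·1926 + 430·3961 = 3391314; w3·w3 = 374·374 + 211·211 + 430·430 = 369297
λ ≈ 3391314/369297 = 9.183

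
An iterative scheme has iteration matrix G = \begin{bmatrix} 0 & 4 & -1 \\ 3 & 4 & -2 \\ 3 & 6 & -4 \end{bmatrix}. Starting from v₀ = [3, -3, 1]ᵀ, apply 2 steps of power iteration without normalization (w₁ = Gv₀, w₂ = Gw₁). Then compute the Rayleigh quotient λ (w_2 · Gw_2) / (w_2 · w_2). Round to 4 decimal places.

λ ≈ 5.1149

w1 = Gv₀ = (-13, -5, -13)
w2 = Gw1 = (-7, -33, -17)
Gw2 = (-115, -119, -151)
w2·Gw2 = (-7)·(-115) + (-33)·(-119) + (-17)·(-151) = 7299; w2·w2 = (-7)·(-7) + (-33)·(-33) + (-17)·(-17) = 1427
λ ≈ 7299/1427 = 5.1149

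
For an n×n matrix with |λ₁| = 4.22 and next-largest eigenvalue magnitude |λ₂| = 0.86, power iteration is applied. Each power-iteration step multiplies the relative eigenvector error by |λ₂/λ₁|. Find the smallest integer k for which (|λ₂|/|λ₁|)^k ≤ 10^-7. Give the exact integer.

|λ₂/λ₁| = 0.86/4.22 = 0.20379
Need k ≥ ln(10^-7) / ln(0.20379) = -16.1181 / -1.5907 ≈ 10.133
Smallest integer k satisfying the bound: 11

11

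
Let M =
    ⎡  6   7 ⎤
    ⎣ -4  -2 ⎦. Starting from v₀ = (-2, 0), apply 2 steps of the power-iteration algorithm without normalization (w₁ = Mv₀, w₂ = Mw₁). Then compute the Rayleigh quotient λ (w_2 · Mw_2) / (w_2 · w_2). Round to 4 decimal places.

λ ≈ -1.6000

w1 = Mv₀ = (-12, 8)
w2 = Mw1 = (-16, 32)
Mw2 = (128, 0)
w2·Mw2 = (-16)·128 + 32·0 = -2048; w2·w2 = (-16)·(-16) + 32·32 = 1280
λ ≈ -2048/1280 = -1.6000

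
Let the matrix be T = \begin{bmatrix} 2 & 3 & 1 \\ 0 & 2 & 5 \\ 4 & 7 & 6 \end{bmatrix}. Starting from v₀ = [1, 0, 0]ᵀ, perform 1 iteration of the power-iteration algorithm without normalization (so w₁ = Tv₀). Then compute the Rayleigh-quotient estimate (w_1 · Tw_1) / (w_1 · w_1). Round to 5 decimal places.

λ ≈ 7.20000

w1 = Tv₀ = (2·1 + 3·0 + 1·0; 0·1 + 2·0 + 5·0; 4·1 + 7·0 + 6·0) = (2, 0, 4)
Tw1 = (8, 20, 32)
w1·Tw1 = 2·8 + 0·20 + 4·32 = 144; w1·w1 = 2·2 + 0·0 + 4·4 = 20
λ ≈ 144/20 = 7.20000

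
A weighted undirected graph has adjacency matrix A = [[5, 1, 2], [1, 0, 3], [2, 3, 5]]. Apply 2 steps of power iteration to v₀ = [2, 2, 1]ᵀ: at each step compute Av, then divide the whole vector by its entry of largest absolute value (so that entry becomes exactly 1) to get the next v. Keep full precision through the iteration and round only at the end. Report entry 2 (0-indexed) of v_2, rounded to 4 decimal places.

Av0 = (14.00000, 5.00000, 15.00000); divide by 15.00000 → v1 = (0.93333, 0.33333, 1.00000)
Av1 = (7.00000, 3.93333, 7.86667); divide by 7.86667 → v2 = (0.88983, 0.50000, 1.00000)
Requested entry of v2: 118/118 = 1.0000

1.0000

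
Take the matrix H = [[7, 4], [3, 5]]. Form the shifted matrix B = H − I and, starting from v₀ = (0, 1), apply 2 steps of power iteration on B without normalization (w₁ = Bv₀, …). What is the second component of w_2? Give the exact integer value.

B = H − I has rows (6, 4); (3, 4)
w1 = Bv₀ = (6·0 + 4·1; 3·0 + 4·1) = (4, 4)
w2 = Bw1 = (6·4 + 4·4; 3·4 + 4·4) = (40, 28)
Requested component of w2: 28

28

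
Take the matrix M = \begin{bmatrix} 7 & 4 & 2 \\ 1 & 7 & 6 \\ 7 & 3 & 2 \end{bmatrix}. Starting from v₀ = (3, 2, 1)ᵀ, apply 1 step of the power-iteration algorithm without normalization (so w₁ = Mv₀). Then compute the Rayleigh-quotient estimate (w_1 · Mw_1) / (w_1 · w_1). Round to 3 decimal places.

12.772

w1 = Mv₀ = (7·3 + 4·2 + 2·1; 1·3 + 7·2 + 6·1; 7·3 + 3·2 + 2·1) = (31, 23, 29)
Mw1 = (367, 366, 344)
w1·Mw1 = 31·367 + 23·366 + 29·344 = 29771; w1·w1 = 31·31 + 23·23 + 29·29 = 2331
λ ≈ 29771/2331 = 12.772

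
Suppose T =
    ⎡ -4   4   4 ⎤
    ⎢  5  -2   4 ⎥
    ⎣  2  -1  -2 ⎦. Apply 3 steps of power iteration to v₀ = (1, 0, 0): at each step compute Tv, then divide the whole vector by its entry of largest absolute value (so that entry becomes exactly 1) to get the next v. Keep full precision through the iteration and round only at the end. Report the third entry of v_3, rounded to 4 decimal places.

Tv0 = (-4.00000, 5.00000, 2.00000); divide by 5.00000 → v1 = (-0.80000, 1.00000, 0.40000)
Tv1 = (8.80000, -4.40000, -3.40000); divide by 8.80000 → v2 = (1.00000, -0.50000, -0.38636)
Tv2 = (-7.54545, 4.45455, 3.27273); divide by -7.54545 → v3 = (1.00000, -0.59036, -0.43373)
Requested entry of v3: 144/-332 = -0.4337

-0.4337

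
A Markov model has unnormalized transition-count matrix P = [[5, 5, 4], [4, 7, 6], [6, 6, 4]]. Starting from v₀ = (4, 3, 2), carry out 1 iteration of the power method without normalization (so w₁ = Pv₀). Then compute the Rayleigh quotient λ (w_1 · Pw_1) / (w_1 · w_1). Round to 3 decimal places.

15.691

w1 = Pv₀ = (5·4 + 5·3 + 4·2; 4·4 + 7·3 + 6·2; 6·4 + 6·3 + 4·2) = (43, 49, 50)
Pw1 = (660, 815, 752)
w1·Pw1 = 43·660 + 49·815 + 50·752 = 105915; w1·w1 = 43·43 + 49·49 + 50·50 = 6750
λ ≈ 105915/6750 = 15.691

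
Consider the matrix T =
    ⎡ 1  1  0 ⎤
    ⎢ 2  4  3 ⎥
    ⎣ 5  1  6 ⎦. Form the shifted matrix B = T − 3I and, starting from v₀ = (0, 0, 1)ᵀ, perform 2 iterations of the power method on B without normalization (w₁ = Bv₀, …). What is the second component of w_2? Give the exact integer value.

12

B = T − 3I has rows (-2, 1, 0); (2, 1, 3); (5, 1, 3)
w1 = Bv₀ = ((-2)·0 + 1·0 + 0·1; 2·0 + 1·0 + 3·1; 5·0 + 1·0 + 3·1) = (0, 3, 3)
w2 = Bw1 = ((-2)·0 + 1·3 + 0·3; 2·0 + 1·3 + 3·3; 5·0 + 1·3 + 3·3) = (3, 12, 12)
Requested component of w2: 12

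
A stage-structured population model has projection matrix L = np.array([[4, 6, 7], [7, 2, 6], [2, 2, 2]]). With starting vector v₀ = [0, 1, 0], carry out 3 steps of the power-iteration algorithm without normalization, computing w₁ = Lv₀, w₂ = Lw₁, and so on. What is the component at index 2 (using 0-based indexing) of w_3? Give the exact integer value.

w1 = Lv₀ = (4·0 + 6·1 + 7·0; 7·0 + 2·1 + 6·0; 2·0 + 2·1 + 2·0) = (6, 2, 2)
w2 = Lw1 = (4·6 + 6·2 + 7·2; 7·6 + 2·2 + 6·2; 2·6 + 2·2 + 2·2) = (50, 58, 20)
w3 = Lw2 = (688, 586, 256)
The requested component of w3 is 256.

256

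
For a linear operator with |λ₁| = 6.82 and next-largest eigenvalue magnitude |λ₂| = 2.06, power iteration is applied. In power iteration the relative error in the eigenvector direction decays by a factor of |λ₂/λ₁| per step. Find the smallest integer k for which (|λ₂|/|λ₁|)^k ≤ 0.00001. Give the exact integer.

10

|λ₂/λ₁| = 2.06/6.82 = 0.30205
Need k ≥ ln(0.00001) / ln(0.30205) = -11.5129 / -1.1972 ≈ 9.617
Smallest integer k satisfying the bound: 10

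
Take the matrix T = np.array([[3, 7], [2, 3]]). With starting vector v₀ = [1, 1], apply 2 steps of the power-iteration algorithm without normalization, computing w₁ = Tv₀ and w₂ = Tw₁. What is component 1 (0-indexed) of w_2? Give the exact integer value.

w1 = Tv₀ = (10, 5)
w2 = Tw1 = (65, 35)
The requested component of w2 is 35.

35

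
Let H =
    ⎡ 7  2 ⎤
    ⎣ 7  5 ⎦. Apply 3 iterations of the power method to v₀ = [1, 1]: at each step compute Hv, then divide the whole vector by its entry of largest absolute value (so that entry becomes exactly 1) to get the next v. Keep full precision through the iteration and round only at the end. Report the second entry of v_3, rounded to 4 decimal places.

Hv0 = (9.00000, 12.00000); divide by 12.00000 → v1 = (0.75000, 1.00000)
Hv1 = (7.25000, 10.25000); divide by 10.25000 → v2 = (0.70732, 1.00000)
Hv2 = (6.95122, 9.95122); divide by 9.95122 → v3 = (0.69853, 1.00000)
Requested entry of v3: 1224/1224 = 1.0000

1.0000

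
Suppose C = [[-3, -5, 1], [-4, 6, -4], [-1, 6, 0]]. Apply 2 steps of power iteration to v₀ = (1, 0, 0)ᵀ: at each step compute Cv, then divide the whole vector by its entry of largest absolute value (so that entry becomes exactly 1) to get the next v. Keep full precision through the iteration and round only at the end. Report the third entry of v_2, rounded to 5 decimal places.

-0.75000

Cv0 = (-3.000000, -4.000000, -1.000000); divide by -4.000000 → v1 = (0.750000, 1.000000, 0.250000)
Cv1 = (-7.000000, 2.000000, 5.250000); divide by -7.000000 → v2 = (1.000000, -0.285714, -0.750000)
Requested entry of v2: -21/28 = -0.75000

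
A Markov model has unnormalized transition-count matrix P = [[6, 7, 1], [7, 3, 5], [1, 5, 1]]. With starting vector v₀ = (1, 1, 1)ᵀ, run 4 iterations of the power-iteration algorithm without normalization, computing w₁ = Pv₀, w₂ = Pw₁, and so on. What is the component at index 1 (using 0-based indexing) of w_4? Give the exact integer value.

30694

w1 = Pv₀ = (6·1 + 7·1 + 1·1; 7·1 + 3·1 + 5·1; 1·1 + 5·1 + 1·1) = (14, 15, 7)
w2 = Pw1 = (6·14 + 7·15 + 1·7; 7·14 + 3·15 + 5·7; 1·14 + 5·15 + 1·7) = (196, 178, 96)
w3 = Pw2 = (2518, 2386, 1182)
w4 = Pw3 = (32992, 30694, 15630)
The requested component of w4 is 30694.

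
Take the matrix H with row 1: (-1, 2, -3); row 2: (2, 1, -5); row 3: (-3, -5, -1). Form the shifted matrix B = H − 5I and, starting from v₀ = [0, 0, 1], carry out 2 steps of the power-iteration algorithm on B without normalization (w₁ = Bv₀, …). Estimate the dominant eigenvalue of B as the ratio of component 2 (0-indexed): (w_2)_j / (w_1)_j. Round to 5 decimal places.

μ ≈ -11.66667

B = H − 5I has rows (-6, 2, -3); (2, -4, -5); (-3, -5, -6)
w1 = Bv₀ = ((-6)·0 + 2·0 + (-3)·1; 2·0 + (-4)·0 + (-5)·1; (-3)·0 + (-5)·0 + (-6)·1) = (-3, -5, -6)
w2 = Bw1 = ((-6)·(-3) + 2·(-5) + (-3)·(-6); 2·(-3) + (-4)·(-5) + (-5)·(-6); (-3)·(-3) + (-5)·(-5) + (-6)·(-6)) = (26, 44, 70)
Ratio: 70/-6 = -11.66667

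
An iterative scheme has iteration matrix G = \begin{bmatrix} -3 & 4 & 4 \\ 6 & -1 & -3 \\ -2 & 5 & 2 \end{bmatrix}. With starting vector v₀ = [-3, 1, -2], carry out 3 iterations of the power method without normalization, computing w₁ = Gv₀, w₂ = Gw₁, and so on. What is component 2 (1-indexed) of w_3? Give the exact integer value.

-73

w1 = Gv₀ = (5, -13, 7)
w2 = Gw1 = (-39, 22, -61)
w3 = Gw2 = (-39, -73, 66)
The requested component of w3 is -73.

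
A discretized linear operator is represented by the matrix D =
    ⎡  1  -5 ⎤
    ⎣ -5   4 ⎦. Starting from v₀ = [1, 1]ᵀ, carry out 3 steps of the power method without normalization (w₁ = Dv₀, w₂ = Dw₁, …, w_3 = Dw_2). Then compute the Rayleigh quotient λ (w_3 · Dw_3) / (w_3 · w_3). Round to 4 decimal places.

w1 = Dv₀ = (1·1 + (-5)·1; (-5)·1 + 4·1) = (-4, -1)
w2 = Dw1 = (1·(-4) + (-5)·(-1); (-5)·(-4) + 4·(-1)) = (1, 16)
w3 = Dw2 = (-79, 59)
Dw3 = (-374, 631)
w3·Dw3 = (-79)·(-374) + 59·631 = 66775; w3·w3 = (-79)·(-79) + 59·59 = 9722
λ ≈ 66775/9722 = 6.8684

λ ≈ 6.8684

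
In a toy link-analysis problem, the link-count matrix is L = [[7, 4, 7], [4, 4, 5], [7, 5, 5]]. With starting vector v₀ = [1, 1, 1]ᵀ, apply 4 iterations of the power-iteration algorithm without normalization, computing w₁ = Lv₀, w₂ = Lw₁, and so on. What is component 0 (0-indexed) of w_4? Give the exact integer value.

w1 = Lv₀ = (7·1 + 4·1 + 7·1; 4·1 + 4·1 + 5·1; 7·1 + 5·1 + 5·1) = (18, 13, 17)
w2 = Lw1 = (7·18 + 4·13 + 7·17; 4·18 + 4·13 + 5·17; 7·18 + 5·13 + 5·17) = (297, 209, 276)
w3 = Lw2 = (4847, 3404, 4504)
w4 = Lw3 = (79073, 55524, 73469)
The requested component of w4 is 79073.

79073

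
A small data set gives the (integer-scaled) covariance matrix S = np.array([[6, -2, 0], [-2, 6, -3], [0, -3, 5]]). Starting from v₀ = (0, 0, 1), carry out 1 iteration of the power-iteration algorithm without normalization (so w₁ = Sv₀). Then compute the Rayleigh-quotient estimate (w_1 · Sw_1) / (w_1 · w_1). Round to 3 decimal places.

7.912

w1 = Sv₀ = (6·0 + (-2)·0 + 0·1; (-2)·0 + 6·0 + (-3)·1; 0·0 + (-3)·0 + 5·1) = (0, -3, 5)
Sw1 = (6, -33, 34)
w1·Sw1 = 0·6 + (-3)·(-33) + 5·34 = 269; w1·w1 = 0·0 + (-3)·(-3) + 5·5 = 34
λ ≈ 269/34 = 7.912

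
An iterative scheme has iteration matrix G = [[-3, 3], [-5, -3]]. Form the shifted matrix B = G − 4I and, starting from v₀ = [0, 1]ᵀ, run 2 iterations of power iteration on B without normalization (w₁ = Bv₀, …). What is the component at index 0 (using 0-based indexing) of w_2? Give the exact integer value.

B = G − 4I has rows (-7, 3); (-5, -7)
w1 = Bv₀ = (3, -7)
w2 = Bw1 = (-42, 34)
Requested component of w2: -42

-42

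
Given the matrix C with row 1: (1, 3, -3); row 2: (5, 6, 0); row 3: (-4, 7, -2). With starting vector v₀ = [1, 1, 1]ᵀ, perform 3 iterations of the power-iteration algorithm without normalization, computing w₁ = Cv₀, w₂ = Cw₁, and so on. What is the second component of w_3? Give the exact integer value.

w1 = Cv₀ = (1, 11, 1)
w2 = Cw1 = (31, 71, 71)
w3 = Cw2 = (31, 581, 231)
The requested component of w3 is 581.

581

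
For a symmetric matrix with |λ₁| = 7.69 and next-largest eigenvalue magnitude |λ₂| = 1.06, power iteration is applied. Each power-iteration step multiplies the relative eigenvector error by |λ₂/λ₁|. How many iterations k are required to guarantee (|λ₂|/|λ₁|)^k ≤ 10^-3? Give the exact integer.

|λ₂/λ₁| = 1.06/7.69 = 0.13784
Need k ≥ ln(10^-3) / ln(0.13784) = -6.9078 / -1.9817 ≈ 3.486
Smallest integer k satisfying the bound: 4

4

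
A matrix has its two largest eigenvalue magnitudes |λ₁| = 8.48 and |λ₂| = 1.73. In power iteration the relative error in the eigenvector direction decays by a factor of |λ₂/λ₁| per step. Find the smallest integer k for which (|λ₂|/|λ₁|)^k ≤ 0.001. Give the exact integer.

5

|λ₂/λ₁| = 1.73/8.48 = 0.20401
Need k ≥ ln(0.001) / ln(0.20401) = -6.9078 / -1.5896 ≈ 4.346
Smallest integer k satisfying the bound: 5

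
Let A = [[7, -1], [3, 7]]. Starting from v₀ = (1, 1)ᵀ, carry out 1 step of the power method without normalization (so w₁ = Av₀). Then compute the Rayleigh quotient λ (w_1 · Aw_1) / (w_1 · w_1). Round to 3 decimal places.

w1 = Av₀ = (6, 10)
Aw1 = (32, 88)
w1·Aw1 = 6·32 + 10·88 = 1072; w1·w1 = 6·6 + 10·10 = 136
λ ≈ 1072/136 = 7.882

λ ≈ 7.882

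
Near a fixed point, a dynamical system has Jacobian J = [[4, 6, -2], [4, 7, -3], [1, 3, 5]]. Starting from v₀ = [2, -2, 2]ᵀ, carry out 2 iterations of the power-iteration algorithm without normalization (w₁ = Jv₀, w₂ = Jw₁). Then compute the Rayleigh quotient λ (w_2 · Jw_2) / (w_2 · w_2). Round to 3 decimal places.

λ ≈ 10.577

w1 = Jv₀ = (4·2 + 6·(-2) + (-2)·2; 4·2 + 7·(-2) + (-3)·2; 1·2 + 3·(-2) + 5·2) = (-8, -12, 6)
w2 = Jw1 = (4·(-8) + 6·(-12) + (-2)·6; 4·(-8) + 7·(-12) + (-3)·6; 1·(-8) + 3·(-12) + 5·6) = (-116, -134, -14)
Jw2 = (-1240, -1360, -588)
w2·Jw2 = (-116)·(-1240) + (-134)·(-1360) + (-14)·(-588) = 334312; w2·w2 = (-116)·(-116) + (-134)·(-134) + (-14)·(-14) = 31608
λ ≈ 334312/31608 = 10.577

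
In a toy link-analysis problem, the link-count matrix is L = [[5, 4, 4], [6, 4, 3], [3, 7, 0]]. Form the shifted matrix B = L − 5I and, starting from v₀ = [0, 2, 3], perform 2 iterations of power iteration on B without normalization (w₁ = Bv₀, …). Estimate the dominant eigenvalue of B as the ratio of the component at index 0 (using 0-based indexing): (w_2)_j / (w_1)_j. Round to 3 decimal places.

μ ≈ 1.200

B = L − 5I has rows (0, 4, 4); (6, -1, 3); (3, 7, -5)
w1 = Bv₀ = (20, 7, -1)
w2 = Bw1 = (24, 110, 114)
Ratio: 24/20 = 1.200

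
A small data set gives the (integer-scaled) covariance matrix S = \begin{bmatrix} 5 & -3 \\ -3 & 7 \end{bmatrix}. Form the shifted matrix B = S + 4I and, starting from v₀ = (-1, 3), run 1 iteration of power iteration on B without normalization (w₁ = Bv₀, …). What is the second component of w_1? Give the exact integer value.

B = S + 4I has rows (9, -3); (-3, 11)
w1 = Bv₀ = (9·(-1) + (-3)·3; (-3)·(-1) + 11·3) = (-18, 36)
Requested component of w1: 36

36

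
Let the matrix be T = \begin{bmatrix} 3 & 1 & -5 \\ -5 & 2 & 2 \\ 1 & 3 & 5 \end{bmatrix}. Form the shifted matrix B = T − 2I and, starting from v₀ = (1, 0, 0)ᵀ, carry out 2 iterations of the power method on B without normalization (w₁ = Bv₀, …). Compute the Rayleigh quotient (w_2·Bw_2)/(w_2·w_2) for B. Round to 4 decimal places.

B = T − 2I has rows (1, 1, -5); (-5, 0, 2); (1, 3, 3)
w1 = Bv₀ = (1·1 + 1·0 + (-5)·0; (-5)·1 + 0·0 + 2·0; 1·1 + 3·0 + 3·0) = (1, -5, 1)
w2 = Bw1 = (1·1 + 1·(-5) + (-5)·1; (-5)·1 + 0·(-5) + 2·1; 1·1 + 3·(-5) + 3·1) = (-9, -3, -11)
Bw2 = (43, 23, -51)
w2·Bw2 = 105; w2·w2 = 211; μ ≈ 105/211 = 0.4976

μ ≈ 0.4976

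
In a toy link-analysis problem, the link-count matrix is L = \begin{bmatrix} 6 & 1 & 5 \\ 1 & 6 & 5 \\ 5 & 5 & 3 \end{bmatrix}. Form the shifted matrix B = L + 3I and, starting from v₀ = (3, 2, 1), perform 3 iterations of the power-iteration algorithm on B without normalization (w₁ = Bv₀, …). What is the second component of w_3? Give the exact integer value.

B = L + 3I has rows (9, 1, 5); (1, 9, 5); (5, 5, 6)
w1 = Bv₀ = (9·3 + 1·2 + 5·1; 1·3 + 9·2 + 5·1; 5·3 + 5·2 + 6·1) = (34, 26, 31)
w2 = Bw1 = (9·34 + 1·26 + 5·31; 1·34 + 9·26 + 5·31; 5·34 + 5·26 + 6·31) = (487, 423, 486)
w3 = Bw2 = (7236, 6724, 7466)
Requested component of w3: 6724

6724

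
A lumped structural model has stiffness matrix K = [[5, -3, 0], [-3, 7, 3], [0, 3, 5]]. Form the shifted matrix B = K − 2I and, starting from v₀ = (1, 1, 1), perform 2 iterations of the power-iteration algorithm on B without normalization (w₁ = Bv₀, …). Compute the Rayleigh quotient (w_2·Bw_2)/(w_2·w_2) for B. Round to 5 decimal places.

B = K − 2I has rows (3, -3, 0); (-3, 5, 3); (0, 3, 3)
w1 = Bv₀ = (3·1 + (-3)·1 + 0·1; (-3)·1 + 5·1 + 3·1; 0·1 + 3·1 + 3·1) = (0, 5, 6)
w2 = Bw1 = (3·0 + (-3)·5 + 0·6; (-3)·0 + 5·5 + 3·6; 0·0 + 3·5 + 3·6) = (-15, 43, 33)
Bw2 = (-174, 359, 228)
w2·Bw2 = 25571; w2·w2 = 3163; μ ≈ 25571/3163 = 8.08441

8.08441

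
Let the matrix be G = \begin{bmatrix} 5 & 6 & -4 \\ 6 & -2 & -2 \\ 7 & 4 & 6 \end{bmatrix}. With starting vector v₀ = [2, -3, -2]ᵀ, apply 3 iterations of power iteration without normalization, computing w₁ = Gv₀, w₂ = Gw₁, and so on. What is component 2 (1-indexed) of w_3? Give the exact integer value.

1024

w1 = Gv₀ = (0, 22, -10)
w2 = Gw1 = (172, -24, 28)
w3 = Gw2 = (604, 1024, 1276)
The requested component of w3 is 1024.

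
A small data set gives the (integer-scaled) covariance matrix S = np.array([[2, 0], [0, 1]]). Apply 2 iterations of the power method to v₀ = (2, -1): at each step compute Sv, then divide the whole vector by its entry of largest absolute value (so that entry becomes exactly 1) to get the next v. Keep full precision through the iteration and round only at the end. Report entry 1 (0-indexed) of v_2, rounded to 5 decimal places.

Sv0 = (4.000000, -1.000000); divide by 4.000000 → v1 = (1.000000, -0.250000)
Sv1 = (2.000000, -0.250000); divide by 2.000000 → v2 = (1.000000, -0.125000)
Requested entry of v2: -1/8 = -0.12500

-0.12500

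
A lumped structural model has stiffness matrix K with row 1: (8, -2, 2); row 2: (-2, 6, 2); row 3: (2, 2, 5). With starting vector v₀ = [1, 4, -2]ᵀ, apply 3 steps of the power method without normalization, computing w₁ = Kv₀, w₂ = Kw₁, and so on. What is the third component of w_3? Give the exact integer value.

w1 = Kv₀ = (8·1 + (-2)·4 + 2·(-2); (-2)·1 + 6·4 + 2·(-2); 2·1 + 2·4 + 5·(-2)) = (-4, 18, 0)
w2 = Kw1 = (8·(-4) + (-2)·18 + 2·0; (-2)·(-4) + 6·18 + 2·0; 2·(-4) + 2·18 + 5·0) = (-68, 116, 28)
w3 = Kw2 = (-720, 888, 236)
The requested component of w3 is 236.

236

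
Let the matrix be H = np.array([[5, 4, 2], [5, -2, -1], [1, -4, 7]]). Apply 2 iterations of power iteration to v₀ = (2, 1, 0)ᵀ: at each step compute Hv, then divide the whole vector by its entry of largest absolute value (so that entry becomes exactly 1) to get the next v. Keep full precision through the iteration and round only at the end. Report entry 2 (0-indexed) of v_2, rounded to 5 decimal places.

Hv0 = (14.000000, 8.000000, -2.000000); divide by 14.000000 → v1 = (1.000000, 0.571429, -0.142857)
Hv1 = (7.000000, 4.000000, -2.285714); divide by 7.000000 → v2 = (1.000000, 0.571429, -0.326531)
Requested entry of v2: -32/98 = -0.32653

-0.32653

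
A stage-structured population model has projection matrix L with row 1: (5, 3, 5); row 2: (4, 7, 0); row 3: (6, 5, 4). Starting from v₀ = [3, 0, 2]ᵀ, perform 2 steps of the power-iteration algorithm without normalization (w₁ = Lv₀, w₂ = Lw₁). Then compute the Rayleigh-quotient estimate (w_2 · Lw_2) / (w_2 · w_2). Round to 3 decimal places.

w1 = Lv₀ = (25, 12, 26)
w2 = Lw1 = (291, 184, 314)
Lw2 = (3577, 2452, 3922)
w2·Lw2 = 291·3577 + 184·2452 + 314·3922 = 2723583; w2·w2 = 291·291 + 184·184 + 314·314 = 217133
λ ≈ 2723583/217133 = 12.543

12.543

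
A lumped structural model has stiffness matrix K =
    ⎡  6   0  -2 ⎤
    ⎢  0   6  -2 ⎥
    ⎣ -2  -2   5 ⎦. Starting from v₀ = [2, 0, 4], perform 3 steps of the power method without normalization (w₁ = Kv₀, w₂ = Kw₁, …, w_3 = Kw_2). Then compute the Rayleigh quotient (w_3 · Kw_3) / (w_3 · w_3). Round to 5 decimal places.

8.08015

w1 = Kv₀ = (6·2 + 0·0 + (-2)·4; 0·2 + 6·0 + (-2)·4; (-2)·2 + (-2)·0 + 5·4) = (4, -8, 16)
w2 = Kw1 = (6·4 + 0·(-8) + (-2)·16; 0·4 + 6·(-8) + (-2)·16; (-2)·4 + (-2)·(-8) + 5·16) = (-8, -80, 88)
w3 = Kw2 = (-224, -656, 616)
Kw3 = (-2576, -5168, 4840)
w3·Kw3 = (-224)·(-2576) + (-656)·(-5168) + 616·4840 = 6948672; w3·w3 = (-224)·(-224) + (-656)·(-656) + 616·616 = 859968
λ ≈ 6948672/859968 = 8.08015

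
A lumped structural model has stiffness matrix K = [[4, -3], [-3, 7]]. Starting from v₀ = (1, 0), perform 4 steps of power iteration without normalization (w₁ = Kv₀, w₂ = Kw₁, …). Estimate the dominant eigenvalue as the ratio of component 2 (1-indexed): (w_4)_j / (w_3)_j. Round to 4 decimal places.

λ ≈ 8.9510

w1 = Kv₀ = (4·1 + (-3)·0; (-3)·1 + 7·0) = (4, -3)
w2 = Kw1 = (4·4 + (-3)·(-3); (-3)·4 + 7·(-3)) = (25, -33)
w3 = Kw2 = (199, -306)
w4 = Kw3 = (1714, -2739)
Ratio at component: -2739 / -306 = 8.9510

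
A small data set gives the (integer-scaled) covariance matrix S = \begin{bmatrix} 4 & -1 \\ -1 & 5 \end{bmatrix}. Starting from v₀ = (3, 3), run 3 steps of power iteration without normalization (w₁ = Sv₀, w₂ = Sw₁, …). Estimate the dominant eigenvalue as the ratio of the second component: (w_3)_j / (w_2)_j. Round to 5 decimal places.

w1 = Sv₀ = (4·3 + (-1)·3; (-1)·3 + 5·3) = (9, 12)
w2 = Sw1 = (4·9 + (-1)·12; (-1)·9 + 5·12) = (24, 51)
w3 = Sw2 = (45, 231)
Ratio at component: 231 / 51 = 4.52941

λ ≈ 4.52941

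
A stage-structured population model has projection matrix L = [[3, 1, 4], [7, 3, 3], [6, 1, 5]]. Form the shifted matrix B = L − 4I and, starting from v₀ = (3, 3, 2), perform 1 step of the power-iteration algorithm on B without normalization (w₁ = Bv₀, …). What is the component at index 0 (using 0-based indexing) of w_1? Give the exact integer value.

8

B = L − 4I has rows (-1, 1, 4); (7, -1, 3); (6, 1, 1)
w1 = Bv₀ = (8, 24, 23)
Requested component of w1: 8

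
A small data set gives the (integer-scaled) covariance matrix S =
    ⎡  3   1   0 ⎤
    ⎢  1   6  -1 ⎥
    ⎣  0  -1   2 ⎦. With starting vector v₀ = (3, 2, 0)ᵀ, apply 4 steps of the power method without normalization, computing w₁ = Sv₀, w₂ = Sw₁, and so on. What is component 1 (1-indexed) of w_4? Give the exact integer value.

1426

w1 = Sv₀ = (3·3 + 1·2 + 0·0; 1·3 + 6·2 + (-1)·0; 0·3 + (-1)·2 + 2·0) = (11, 15, -2)
w2 = Sw1 = (3·11 + 1·15 + 0·(-2); 1·11 + 6·15 + (-1)·(-2); 0·11 + (-1)·15 + 2·(-2)) = (48, 103, -19)
w3 = Sw2 = (247, 685, -141)
w4 = Sw3 = (1426, 4498, -967)
The requested component of w4 is 1426.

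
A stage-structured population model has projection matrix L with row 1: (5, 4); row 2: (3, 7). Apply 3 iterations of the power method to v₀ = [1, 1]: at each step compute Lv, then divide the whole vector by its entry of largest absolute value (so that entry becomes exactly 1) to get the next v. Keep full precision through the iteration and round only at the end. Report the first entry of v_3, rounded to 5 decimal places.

Lv0 = (9.000000, 10.000000); divide by 10.000000 → v1 = (0.900000, 1.000000)
Lv1 = (8.500000, 9.700000); divide by 9.700000 → v2 = (0.876289, 1.000000)
Lv2 = (8.381443, 9.628866); divide by 9.628866 → v3 = (0.870450, 1.000000)
Requested entry of v3: 813/934 = 0.87045

0.87045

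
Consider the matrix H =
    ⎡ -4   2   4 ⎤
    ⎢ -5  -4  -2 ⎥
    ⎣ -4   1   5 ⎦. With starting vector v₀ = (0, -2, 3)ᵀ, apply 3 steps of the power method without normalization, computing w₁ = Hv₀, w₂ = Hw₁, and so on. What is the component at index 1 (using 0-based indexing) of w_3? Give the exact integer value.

w1 = Hv₀ = (8, 2, 13)
w2 = Hw1 = (24, -74, 35)
w3 = Hw2 = (-104, 106, 5)
The requested component of w3 is 106.

106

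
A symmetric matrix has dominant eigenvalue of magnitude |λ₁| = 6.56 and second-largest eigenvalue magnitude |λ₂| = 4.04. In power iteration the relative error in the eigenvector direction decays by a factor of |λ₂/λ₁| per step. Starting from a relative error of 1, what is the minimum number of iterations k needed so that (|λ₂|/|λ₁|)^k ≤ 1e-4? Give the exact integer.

|λ₂/λ₁| = 4.04/6.56 = 0.61585
Need k ≥ ln(1e-4) / ln(0.61585) = -9.2103 / -0.4847 ≈ 19.000
Smallest integer k satisfying the bound: 20

20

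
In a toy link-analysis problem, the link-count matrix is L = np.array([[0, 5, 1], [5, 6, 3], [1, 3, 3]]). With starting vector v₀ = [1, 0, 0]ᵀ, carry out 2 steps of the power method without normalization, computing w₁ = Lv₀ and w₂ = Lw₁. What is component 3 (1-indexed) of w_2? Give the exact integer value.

w1 = Lv₀ = (0·1 + 5·0 + 1·0; 5·1 + 6·0 + 3·0; 1·1 + 3·0 + 3·0) = (0, 5, 1)
w2 = Lw1 = (0·0 + 5·5 + 1·1; 5·0 + 6·5 + 3·1; 1·0 + 3·5 + 3·1) = (26, 33, 18)
The requested component of w2 is 18.

18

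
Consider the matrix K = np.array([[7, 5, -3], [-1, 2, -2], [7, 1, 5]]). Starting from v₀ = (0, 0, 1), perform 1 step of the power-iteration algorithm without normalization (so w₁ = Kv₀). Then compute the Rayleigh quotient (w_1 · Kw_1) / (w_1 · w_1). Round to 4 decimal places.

4.4737

w1 = Kv₀ = (7·0 + 5·0 + (-3)·1; (-1)·0 + 2·0 + (-2)·1; 7·0 + 1·0 + 5·1) = (-3, -2, 5)
Kw1 = (-46, -11, 2)
w1·Kw1 = (-3)·(-46) + (-2)·(-11) + 5·2 = 170; w1·w1 = (-3)·(-3) + (-2)·(-2) + 5·5 = 38
λ ≈ 170/38 = 4.4737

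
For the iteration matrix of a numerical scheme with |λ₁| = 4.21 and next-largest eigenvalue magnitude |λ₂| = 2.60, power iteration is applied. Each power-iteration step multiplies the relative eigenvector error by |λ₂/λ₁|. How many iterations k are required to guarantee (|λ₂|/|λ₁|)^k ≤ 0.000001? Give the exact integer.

29

|λ₂/λ₁| = 2.60/4.21 = 0.61758
Need k ≥ ln(0.000001) / ln(0.61758) = -13.8155 / -0.4820 ≈ 28.666
Smallest integer k satisfying the bound: 29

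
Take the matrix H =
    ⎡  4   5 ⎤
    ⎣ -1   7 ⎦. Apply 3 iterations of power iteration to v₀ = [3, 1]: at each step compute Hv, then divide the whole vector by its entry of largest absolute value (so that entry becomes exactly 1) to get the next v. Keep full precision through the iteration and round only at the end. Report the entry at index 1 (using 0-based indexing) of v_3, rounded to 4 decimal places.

Hv0 = (17.00000, 4.00000); divide by 17.00000 → v1 = (1.00000, 0.23529)
Hv1 = (5.17647, 0.64706); divide by 5.17647 → v2 = (1.00000, 0.12500)
Hv2 = (4.62500, -0.12500); divide by 4.62500 → v3 = (1.00000, -0.02703)
Requested entry of v3: -11/407 = -0.0270

-0.0270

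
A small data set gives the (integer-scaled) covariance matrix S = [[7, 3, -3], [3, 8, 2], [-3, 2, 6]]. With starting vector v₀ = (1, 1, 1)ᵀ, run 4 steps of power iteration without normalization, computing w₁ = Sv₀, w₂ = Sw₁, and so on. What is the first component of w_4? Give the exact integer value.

9001

w1 = Sv₀ = (7·1 + 3·1 + (-3)·1; 3·1 + 8·1 + 2·1; (-3)·1 + 2·1 + 6·1) = (7, 13, 5)
w2 = Sw1 = (7·7 + 3·13 + (-3)·5; 3·7 + 8·13 + 2·5; (-3)·7 + 2·13 + 6·5) = (73, 135, 35)
w3 = Sw2 = (811, 1369, 261)
w4 = Sw3 = (9001, 13907, 1871)
The requested component of w4 is 9001.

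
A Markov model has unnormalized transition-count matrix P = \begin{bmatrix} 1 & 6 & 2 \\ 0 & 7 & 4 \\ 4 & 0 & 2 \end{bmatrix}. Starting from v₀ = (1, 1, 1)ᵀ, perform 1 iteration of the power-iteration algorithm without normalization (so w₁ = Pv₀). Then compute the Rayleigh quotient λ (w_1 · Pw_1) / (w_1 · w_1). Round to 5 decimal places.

w1 = Pv₀ = (9, 11, 6)
Pw1 = (87, 101, 48)
w1·Pw1 = 9·87 + 11·101 + 6·48 = 2182; w1·w1 = 9·9 + 11·11 + 6·6 = 238
λ ≈ 2182/238 = 9.16807

λ ≈ 9.16807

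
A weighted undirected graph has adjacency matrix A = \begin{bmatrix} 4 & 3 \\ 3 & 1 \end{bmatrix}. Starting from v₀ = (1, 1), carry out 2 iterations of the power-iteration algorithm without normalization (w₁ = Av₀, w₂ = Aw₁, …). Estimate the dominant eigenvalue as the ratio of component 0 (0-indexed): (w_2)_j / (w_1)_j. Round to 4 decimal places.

λ ≈ 5.7143

w1 = Av₀ = (4·1 + 3·1; 3·1 + 1·1) = (7, 4)
w2 = Aw1 = (4·7 + 3·4; 3·7 + 1·4) = (40, 25)
Ratio at component: 40 / 7 = 5.7143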